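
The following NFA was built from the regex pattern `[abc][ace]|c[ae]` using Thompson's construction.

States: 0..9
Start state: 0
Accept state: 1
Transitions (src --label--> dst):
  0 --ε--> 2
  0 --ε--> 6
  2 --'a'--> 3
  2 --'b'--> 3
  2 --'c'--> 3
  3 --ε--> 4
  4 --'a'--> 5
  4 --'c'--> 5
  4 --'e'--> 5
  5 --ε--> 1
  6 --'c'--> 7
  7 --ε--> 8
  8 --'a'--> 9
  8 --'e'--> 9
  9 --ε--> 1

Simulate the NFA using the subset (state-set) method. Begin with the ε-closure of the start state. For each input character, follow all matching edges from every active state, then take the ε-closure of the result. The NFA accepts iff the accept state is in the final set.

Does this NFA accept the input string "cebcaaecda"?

initial (ε-close {0}): {0,2,6}
'c' @ 1: {3,4,7,8}
'e' @ 2: {1,5,9}  (accept∈set)
'b' @ 3: {}  — state set empty
rest 'caaecda' ignored (set empty)
after full input: {}  (accept=1 not in)

Answer: REJECT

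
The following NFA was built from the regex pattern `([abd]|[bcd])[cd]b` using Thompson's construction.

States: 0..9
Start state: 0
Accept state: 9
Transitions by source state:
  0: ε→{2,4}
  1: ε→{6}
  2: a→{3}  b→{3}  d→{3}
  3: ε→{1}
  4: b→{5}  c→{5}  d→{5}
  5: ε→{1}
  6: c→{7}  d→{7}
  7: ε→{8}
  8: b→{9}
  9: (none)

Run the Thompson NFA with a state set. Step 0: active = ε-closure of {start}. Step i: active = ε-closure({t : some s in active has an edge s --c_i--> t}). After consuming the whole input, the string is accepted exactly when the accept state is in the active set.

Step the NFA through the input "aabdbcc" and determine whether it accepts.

initial (ε-close {0}): {0,2,4}
'a' @ 1: {1,3,6}
'a' @ 2: {}  — state set empty
rest 'bdbcc' ignored (set empty)
end set {} — state 9 not in

Answer: REJECT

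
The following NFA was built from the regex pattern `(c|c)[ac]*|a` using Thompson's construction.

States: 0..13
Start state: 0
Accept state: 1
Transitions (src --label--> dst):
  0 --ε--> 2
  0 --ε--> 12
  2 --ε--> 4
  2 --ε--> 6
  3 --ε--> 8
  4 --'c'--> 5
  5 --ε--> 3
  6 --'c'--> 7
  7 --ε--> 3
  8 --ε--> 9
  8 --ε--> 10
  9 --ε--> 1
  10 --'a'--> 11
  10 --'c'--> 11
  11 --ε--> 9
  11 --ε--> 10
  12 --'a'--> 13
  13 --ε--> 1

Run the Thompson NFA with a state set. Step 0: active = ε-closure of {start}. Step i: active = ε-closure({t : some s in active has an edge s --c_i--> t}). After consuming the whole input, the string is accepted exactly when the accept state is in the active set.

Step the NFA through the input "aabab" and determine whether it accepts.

start: ε-closure({0}) = {0,2,4,6,12}
'a' @ 1: {1,13}  ✓accept
'a' @ 2: {}  — dead — no transitions
rest 'bab' ignored (set empty)
after full input: {}  (accept=1 not in)

Answer: REJECT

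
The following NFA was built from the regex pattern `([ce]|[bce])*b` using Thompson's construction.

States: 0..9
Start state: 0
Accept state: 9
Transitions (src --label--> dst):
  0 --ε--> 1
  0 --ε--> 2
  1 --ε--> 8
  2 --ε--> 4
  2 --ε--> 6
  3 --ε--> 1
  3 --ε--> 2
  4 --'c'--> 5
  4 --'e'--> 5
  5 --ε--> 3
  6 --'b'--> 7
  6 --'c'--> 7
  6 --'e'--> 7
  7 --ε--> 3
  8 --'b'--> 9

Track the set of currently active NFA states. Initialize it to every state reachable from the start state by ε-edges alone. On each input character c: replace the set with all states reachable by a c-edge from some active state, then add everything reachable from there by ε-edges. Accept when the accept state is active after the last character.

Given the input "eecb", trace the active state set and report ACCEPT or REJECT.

Answer: ACCEPT

Steps:
initial (ε-close {0}): {0,1,2,4,6,8}
'e' @ 1: {1,2,3,4,5,6,7,8}
'e' @ 2: {1,2,3,4,5,6,7,8}
'c' @ 3: {1,2,3,4,5,6,7,8}
'b' @ 4: {1,2,3,4,6,7,8,9}  (accept∈set)
after full input: {1,2,3,4,6,7,8,9}  (accept=9 in)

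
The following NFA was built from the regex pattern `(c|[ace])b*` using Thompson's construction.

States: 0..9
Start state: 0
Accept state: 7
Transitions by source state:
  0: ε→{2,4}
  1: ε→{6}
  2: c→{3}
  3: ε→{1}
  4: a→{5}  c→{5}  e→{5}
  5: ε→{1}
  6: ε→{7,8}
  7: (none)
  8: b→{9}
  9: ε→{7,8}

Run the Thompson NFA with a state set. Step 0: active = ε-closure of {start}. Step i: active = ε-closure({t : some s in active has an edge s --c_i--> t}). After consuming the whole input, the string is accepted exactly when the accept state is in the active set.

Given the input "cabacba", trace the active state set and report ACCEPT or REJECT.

Answer: REJECT

Trace:
S₀ = ε-closure({0}) = {0,2,4}
'c' @ 1: {1,3,5,6,7,8}  (accept∈set)
'a' @ 2: {}  — state set empty
rest 'bacba' ignored (set empty)
after full input: {}  (accept=7 not in)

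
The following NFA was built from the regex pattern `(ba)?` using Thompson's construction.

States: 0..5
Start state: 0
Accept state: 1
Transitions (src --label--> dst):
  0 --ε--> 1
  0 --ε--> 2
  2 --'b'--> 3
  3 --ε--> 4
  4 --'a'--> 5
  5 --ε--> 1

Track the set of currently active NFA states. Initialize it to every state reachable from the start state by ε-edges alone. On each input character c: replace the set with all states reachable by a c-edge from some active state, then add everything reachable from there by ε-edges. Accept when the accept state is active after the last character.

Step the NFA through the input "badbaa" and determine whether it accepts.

Answer: REJECT

Steps:
start: ε-closure({0}) = {0,1,2}
'b' @ 1: {3,4}
'a' @ 2: {1,5}  ✓accept
'd' @ 3: {}  — dead — no transitions
rest 'baa' ignored (set empty)
after full input: {}  (accept=1 not in)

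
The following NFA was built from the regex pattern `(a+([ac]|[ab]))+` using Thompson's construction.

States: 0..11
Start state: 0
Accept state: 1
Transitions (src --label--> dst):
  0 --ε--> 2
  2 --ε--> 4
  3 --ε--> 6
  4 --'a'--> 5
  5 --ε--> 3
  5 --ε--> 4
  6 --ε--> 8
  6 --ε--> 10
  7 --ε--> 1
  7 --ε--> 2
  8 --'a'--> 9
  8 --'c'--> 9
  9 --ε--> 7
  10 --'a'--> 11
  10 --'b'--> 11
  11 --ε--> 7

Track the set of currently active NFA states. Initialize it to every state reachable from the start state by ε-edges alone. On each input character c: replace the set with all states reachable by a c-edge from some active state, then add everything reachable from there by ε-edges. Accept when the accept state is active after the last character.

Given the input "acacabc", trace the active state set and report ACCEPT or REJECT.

Answer: REJECT

Trace:
initial (ε-close {0}): {0,2,4}
'a' @ 1: {3,4,5,6,8,10}
'c' @ 2: {1,2,4,7,9}  [accepting]
'a' @ 3: {3,4,5,6,8,10}
'c' @ 4: {1,2,4,7,9}  [accepting]
'a' @ 5: {3,4,5,6,8,10}
'b' @ 6: {1,2,4,7,11}  [accepting]
'c' @ 7: {}  — dead — no transitions
after full input: {}  (accept=1 not in)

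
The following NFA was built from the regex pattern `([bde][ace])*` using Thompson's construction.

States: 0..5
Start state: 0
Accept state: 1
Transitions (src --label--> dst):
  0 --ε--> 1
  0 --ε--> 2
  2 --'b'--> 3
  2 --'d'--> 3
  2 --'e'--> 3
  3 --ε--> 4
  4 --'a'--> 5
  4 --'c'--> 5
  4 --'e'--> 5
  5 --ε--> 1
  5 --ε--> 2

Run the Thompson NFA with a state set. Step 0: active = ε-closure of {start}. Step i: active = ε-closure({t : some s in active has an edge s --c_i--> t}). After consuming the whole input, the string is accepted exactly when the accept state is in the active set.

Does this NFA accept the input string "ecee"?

Answer: ACCEPT

Derivation:
start: ε-closure({0}) = {0,1,2}
'e' @ 1: {3,4}
'c' @ 2: {1,2,5}  ✓accept
'e' @ 3: {3,4}
'e' @ 4: {1,2,5}  ✓accept
end set {1,2,5} — state 1 in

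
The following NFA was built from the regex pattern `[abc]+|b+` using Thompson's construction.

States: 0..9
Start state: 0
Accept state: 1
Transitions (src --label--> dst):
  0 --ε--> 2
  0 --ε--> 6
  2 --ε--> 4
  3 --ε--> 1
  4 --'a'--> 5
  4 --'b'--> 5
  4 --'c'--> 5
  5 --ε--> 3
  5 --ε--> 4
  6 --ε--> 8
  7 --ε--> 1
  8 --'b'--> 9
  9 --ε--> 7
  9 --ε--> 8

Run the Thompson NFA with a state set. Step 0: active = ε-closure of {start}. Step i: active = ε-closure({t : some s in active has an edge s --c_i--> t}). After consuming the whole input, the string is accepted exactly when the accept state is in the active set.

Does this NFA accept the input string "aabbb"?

Answer: ACCEPT

Steps:
start: ε-closure({0}) = {0,2,4,6,8}
'a' @ 1: {1,3,4,5}  (accept∈set)
'a' @ 2: {1,3,4,5}  (accept∈set)
'b' @ 3: {1,3,4,5}  (accept∈set)
'b' @ 4: {1,3,4,5}  (accept∈set)
'b' @ 5: {1,3,4,5}  (accept∈set)
after full input: {1,3,4,5}  (accept=1 in)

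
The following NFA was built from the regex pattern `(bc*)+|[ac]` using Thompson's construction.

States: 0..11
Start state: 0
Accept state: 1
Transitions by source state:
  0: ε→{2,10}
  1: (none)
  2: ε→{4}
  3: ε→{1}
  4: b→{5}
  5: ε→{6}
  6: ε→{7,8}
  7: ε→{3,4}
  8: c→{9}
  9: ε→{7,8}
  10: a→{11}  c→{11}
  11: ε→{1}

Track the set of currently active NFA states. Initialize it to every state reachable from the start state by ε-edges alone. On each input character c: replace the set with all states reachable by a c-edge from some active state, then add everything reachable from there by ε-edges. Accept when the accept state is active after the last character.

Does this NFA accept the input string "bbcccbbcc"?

start: ε-closure({0}) = {0,2,4,10}
'b' @ 1: {1,3,4,5,6,7,8}  ✓accept
'b' @ 2: {1,3,4,5,6,7,8}  ✓accept
'c' @ 3: {1,3,4,7,8,9}  ✓accept
'c' @ 4: {1,3,4,7,8,9}  ✓accept
'c' @ 5: {1,3,4,7,8,9}  ✓accept
'b' @ 6: {1,3,4,5,6,7,8}  ✓accept
'b' @ 7: {1,3,4,5,6,7,8}  ✓accept
'c' @ 8: {1,3,4,7,8,9}  ✓accept
'c' @ 9: {1,3,4,7,8,9}  ✓accept
after full input: {1,3,4,7,8,9}  (accept=1 in)

Answer: ACCEPT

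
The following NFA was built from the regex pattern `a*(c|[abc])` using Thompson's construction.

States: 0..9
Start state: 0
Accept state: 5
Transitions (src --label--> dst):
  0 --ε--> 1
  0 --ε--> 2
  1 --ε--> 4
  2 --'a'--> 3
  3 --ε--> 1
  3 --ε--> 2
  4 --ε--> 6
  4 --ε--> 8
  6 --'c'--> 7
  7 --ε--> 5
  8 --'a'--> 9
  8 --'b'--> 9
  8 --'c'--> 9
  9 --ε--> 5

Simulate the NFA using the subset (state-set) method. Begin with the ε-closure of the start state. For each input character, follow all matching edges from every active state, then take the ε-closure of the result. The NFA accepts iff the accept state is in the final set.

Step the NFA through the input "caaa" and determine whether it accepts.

start: ε-closure({0}) = {0,1,2,4,6,8}
'c' @ 1: {5,7,9}  (accept∈set)
'a' @ 2: {}  — state set empty
rest 'aa' ignored (set empty)
final: {}; accept 5 not in set

Answer: REJECT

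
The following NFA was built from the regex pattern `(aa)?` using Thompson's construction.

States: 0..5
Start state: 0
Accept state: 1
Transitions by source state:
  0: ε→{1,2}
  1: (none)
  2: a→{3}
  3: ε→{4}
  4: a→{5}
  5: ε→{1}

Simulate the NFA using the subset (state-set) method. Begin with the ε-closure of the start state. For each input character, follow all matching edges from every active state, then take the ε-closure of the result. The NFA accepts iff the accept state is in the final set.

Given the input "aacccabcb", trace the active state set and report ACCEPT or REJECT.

Answer: REJECT

Derivation:
initial (ε-close {0}): {0,1,2}
'a' @ 1: {3,4}
'a' @ 2: {1,5}  [accepting]
'c' @ 3: {}  — dead — no transitions
rest 'ccabcb' ignored (set empty)
end set {} — state 1 not in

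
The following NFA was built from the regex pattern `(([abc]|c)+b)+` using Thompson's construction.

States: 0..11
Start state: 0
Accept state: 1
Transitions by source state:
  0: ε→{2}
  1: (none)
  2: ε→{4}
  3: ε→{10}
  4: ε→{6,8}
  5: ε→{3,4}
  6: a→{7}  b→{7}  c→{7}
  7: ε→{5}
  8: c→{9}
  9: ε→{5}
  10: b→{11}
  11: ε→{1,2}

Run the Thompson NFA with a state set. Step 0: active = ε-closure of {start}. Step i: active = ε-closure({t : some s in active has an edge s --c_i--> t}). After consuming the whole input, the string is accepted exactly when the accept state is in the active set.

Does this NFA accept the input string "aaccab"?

S₀ = ε-closure({0}) = {0,2,4,6,8}
'a' @ 1: {3,4,5,6,7,8,10}
'a' @ 2: {3,4,5,6,7,8,10}
'c' @ 3: {3,4,5,6,7,8,9,10}
'c' @ 4: {3,4,5,6,7,8,9,10}
'a' @ 5: {3,4,5,6,7,8,10}
'b' @ 6: {1,2,3,4,5,6,7,8,10,11}  ✓accept
after full input: {1,2,3,4,5,6,7,8,10,11}  (accept=1 in)

Answer: ACCEPT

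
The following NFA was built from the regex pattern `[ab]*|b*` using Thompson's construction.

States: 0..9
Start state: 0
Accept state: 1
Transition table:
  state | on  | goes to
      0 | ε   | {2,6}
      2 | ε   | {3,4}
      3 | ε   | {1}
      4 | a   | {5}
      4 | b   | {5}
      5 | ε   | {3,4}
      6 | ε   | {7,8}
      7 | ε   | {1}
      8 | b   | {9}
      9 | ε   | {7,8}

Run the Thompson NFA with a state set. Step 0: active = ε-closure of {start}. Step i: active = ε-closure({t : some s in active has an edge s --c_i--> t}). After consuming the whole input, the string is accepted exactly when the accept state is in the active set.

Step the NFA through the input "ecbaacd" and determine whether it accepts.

S₀ = ε-closure({0}) = {0,1,2,3,4,6,7,8}
'e' @ 1: {}  — no active states
rest 'cbaacd' ignored (set empty)
end set {} — state 1 not in

Answer: REJECT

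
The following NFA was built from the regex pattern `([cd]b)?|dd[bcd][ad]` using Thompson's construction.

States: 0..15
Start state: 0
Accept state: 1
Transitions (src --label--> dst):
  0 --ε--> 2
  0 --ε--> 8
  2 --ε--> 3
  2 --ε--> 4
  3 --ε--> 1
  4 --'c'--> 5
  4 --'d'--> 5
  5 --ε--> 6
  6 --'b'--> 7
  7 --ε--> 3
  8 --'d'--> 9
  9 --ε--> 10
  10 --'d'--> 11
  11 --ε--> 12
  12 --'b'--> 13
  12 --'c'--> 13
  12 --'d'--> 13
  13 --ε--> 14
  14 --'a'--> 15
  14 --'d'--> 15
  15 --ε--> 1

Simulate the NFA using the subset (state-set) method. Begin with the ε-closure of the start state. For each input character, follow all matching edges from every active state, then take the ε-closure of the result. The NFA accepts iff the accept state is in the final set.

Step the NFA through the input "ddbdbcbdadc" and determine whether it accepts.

Answer: REJECT

Steps:
S₀ = ε-closure({0}) = {0,1,2,3,4,8}
'd' @ 1: {5,6,9,10}
'd' @ 2: {11,12}
'b' @ 3: {13,14}
'd' @ 4: {1,15}  [accepting]
'b' @ 5: {}  — no active states
rest 'cbdadc' ignored (set empty)
after full input: {}  (accept=1 not in)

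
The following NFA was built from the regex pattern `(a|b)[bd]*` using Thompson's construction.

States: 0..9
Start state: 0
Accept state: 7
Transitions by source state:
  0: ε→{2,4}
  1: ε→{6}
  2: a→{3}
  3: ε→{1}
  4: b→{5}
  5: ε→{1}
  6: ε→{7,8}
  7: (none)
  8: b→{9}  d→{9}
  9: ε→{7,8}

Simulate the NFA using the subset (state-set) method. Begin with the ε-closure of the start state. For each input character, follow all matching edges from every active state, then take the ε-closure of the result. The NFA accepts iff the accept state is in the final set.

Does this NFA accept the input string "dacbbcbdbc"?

S₀ = ε-closure({0}) = {0,2,4}
'd' @ 1: {}  — state set empty
rest 'acbbcbdbc' ignored (set empty)
end set {} — state 7 not in

Answer: REJECT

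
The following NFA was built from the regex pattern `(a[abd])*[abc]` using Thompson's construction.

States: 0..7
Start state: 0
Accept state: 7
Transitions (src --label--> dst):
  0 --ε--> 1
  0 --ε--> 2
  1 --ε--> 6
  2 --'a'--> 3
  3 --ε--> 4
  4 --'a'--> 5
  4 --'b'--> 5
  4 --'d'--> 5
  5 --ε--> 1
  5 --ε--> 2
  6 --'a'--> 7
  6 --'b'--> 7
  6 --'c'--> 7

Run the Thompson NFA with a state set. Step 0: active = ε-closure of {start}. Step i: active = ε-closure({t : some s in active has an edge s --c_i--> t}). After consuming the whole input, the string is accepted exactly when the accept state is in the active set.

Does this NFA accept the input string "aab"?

start: ε-closure({0}) = {0,1,2,6}
'a' @ 1: {3,4,7}  ✓accept
'a' @ 2: {1,2,5,6}
'b' @ 3: {7}  ✓accept
final: {7}; accept 7 in set

Answer: ACCEPT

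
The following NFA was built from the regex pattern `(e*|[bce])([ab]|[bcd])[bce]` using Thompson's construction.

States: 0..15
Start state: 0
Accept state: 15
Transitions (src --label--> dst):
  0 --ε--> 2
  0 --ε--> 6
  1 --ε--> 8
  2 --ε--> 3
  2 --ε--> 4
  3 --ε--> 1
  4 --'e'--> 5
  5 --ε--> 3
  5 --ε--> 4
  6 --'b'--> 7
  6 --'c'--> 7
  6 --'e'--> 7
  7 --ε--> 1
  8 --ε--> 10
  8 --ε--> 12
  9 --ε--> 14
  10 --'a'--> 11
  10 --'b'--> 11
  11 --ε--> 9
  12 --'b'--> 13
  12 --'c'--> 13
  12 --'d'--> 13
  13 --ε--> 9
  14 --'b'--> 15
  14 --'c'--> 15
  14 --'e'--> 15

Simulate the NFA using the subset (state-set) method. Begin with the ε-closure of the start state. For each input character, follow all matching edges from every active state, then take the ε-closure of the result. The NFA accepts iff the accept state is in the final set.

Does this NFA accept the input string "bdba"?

initial (ε-close {0}): {0,1,2,3,4,6,8,10,12}
'b' @ 1: {1,7,8,9,10,11,12,13,14}
'd' @ 2: {9,13,14}
'b' @ 3: {15}  ✓accept
'a' @ 4: {}  — dead — no transitions
end set {} — state 15 not in

Answer: REJECT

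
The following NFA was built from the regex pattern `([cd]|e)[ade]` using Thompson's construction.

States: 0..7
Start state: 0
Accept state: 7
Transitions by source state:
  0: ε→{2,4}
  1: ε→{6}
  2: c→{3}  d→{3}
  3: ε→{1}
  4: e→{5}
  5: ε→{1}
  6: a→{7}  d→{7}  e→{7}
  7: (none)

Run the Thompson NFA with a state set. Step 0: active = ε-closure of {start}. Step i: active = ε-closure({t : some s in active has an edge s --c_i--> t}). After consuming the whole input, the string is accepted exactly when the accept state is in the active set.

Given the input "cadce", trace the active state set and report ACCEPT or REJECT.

Answer: REJECT

Trace:
initial (ε-close {0}): {0,2,4}
'c' @ 1: {1,3,6}
'a' @ 2: {7}  [accepting]
'd' @ 3: {}  — dead — no transitions
rest 'ce' ignored (set empty)
end set {} — state 7 not in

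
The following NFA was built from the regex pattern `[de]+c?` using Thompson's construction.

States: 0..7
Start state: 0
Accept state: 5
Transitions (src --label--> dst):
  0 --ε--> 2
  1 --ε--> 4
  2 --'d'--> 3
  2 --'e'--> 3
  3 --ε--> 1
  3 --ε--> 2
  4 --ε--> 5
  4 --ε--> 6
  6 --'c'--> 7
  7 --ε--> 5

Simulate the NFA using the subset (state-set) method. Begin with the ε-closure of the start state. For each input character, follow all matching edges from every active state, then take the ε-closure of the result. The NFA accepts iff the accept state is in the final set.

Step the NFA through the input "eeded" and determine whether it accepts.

S₀ = ε-closure({0}) = {0,2}
'e' @ 1: {1,2,3,4,5,6}  (accept∈set)
'e' @ 2: {1,2,3,4,5,6}  (accept∈set)
'd' @ 3: {1,2,3,4,5,6}  (accept∈set)
'e' @ 4: {1,2,3,4,5,6}  (accept∈set)
'd' @ 5: {1,2,3,4,5,6}  (accept∈set)
after full input: {1,2,3,4,5,6}  (accept=5 in)

Answer: ACCEPT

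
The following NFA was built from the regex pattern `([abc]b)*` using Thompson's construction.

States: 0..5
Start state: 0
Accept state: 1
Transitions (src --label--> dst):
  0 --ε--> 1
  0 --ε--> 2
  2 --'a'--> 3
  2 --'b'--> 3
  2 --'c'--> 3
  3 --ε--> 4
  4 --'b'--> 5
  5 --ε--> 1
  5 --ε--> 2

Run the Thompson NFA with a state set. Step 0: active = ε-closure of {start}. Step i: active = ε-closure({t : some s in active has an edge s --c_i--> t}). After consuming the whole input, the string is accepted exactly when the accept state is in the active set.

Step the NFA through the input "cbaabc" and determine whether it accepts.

Answer: REJECT

Trace:
start: ε-closure({0}) = {0,1,2}
'c' @ 1: {3,4}
'b' @ 2: {1,2,5}  ✓accept
'a' @ 3: {3,4}
'a' @ 4: {}  — no active states
rest 'bc' ignored (set empty)
after full input: {}  (accept=1 not in)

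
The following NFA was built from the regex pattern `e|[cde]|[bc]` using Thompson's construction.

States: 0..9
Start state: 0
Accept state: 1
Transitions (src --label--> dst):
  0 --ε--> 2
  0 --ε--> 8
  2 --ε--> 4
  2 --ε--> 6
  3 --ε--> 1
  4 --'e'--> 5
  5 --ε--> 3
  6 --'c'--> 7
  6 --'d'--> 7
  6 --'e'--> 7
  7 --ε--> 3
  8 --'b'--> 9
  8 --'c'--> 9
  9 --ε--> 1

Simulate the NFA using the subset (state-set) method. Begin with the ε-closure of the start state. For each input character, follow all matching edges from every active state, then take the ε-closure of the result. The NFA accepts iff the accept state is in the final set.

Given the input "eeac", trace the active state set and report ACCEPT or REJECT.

initial (ε-close {0}): {0,2,4,6,8}
'e' @ 1: {1,3,5,7}  (accept∈set)
'e' @ 2: {}  — state set empty
rest 'ac' ignored (set empty)
after full input: {}  (accept=1 not in)

Answer: REJECT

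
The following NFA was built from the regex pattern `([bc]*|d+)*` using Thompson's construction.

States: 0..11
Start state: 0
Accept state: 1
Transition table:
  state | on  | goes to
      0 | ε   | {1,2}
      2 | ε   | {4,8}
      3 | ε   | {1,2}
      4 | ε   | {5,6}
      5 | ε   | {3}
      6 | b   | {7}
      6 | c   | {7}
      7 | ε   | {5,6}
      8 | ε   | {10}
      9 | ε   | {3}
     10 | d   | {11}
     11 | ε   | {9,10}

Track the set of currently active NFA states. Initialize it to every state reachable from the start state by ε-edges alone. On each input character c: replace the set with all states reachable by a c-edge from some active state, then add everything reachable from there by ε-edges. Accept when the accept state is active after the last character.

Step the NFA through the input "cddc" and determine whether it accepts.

start: ε-closure({0}) = {0,1,2,3,4,5,6,8,10}
'c' @ 1: {1,2,3,4,5,6,7,8,10}  ✓accept
'd' @ 2: {1,2,3,4,5,6,8,9,10,11}  ✓accept
'd' @ 3: {1,2,3,4,5,6,8,9,10,11}  ✓accept
'c' @ 4: {1,2,3,4,5,6,7,8,10}  ✓accept
after full input: {1,2,3,4,5,6,7,8,10}  (accept=1 in)

Answer: ACCEPT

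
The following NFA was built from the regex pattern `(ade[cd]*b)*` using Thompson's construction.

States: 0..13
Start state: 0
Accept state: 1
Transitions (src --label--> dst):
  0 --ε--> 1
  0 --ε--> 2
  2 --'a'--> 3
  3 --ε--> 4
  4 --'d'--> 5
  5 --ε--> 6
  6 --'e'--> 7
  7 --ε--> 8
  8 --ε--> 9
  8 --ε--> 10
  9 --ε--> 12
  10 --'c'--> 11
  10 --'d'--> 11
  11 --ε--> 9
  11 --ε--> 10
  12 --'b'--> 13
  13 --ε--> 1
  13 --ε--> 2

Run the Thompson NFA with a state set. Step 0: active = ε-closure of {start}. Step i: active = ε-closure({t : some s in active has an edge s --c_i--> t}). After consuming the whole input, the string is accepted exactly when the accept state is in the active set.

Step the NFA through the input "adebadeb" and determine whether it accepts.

initial (ε-close {0}): {0,1,2}
'a' @ 1: {3,4}
'd' @ 2: {5,6}
'e' @ 3: {7,8,9,10,12}
'b' @ 4: {1,2,13}  (accept∈set)
'a' @ 5: {3,4}
'd' @ 6: {5,6}
'e' @ 7: {7,8,9,10,12}
'b' @ 8: {1,2,13}  (accept∈set)
end set {1,2,13} — state 1 in

Answer: ACCEPT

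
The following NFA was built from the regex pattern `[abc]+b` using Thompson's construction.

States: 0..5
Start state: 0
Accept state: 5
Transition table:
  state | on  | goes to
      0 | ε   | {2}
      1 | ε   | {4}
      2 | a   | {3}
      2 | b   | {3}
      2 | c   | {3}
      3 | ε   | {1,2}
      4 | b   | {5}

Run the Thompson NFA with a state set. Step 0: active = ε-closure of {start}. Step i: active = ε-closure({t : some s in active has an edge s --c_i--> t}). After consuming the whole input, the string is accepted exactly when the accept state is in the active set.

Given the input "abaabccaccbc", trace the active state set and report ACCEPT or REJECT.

start: ε-closure({0}) = {0,2}
'a' @ 1: {1,2,3,4}
'b' @ 2: {1,2,3,4,5}  [accepting]
'a' @ 3: {1,2,3,4}
'a' @ 4: {1,2,3,4}
'b' @ 5: {1,2,3,4,5}  [accepting]
'c' @ 6: {1,2,3,4}
'c' @ 7: {1,2,3,4}
'a' @ 8: {1,2,3,4}
'c' @ 9: {1,2,3,4}
'c' @ 10: {1,2,3,4}
'b' @ 11: {1,2,3,4,5}  [accepting]
'c' @ 12: {1,2,3,4}
final: {1,2,3,4}; accept 5 not in set

Answer: REJECT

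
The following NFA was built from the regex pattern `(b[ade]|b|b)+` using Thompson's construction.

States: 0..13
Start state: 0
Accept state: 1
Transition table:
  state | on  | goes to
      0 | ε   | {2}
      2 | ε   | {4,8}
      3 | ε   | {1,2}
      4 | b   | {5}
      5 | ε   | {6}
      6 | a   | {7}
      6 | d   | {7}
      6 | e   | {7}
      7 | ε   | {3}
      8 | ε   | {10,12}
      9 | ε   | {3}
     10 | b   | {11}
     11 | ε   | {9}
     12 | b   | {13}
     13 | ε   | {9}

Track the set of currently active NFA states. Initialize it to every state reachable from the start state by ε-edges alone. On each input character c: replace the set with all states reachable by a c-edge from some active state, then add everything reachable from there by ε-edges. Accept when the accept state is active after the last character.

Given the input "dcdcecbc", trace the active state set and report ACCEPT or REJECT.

Answer: REJECT

Derivation:
initial (ε-close {0}): {0,2,4,8,10,12}
'd' @ 1: {}  — dead — no transitions
rest 'cdcecbc' ignored (set empty)
after full input: {}  (accept=1 not in)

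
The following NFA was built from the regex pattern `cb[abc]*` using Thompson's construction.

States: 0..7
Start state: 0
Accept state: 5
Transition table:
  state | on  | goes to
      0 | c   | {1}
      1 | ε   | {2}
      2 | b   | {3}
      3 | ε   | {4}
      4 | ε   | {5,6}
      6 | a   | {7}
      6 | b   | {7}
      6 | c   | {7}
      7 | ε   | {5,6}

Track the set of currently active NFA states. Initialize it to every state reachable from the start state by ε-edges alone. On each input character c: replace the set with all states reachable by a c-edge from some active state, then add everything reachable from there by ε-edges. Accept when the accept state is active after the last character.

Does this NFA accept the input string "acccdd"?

Answer: REJECT

Steps:
initial (ε-close {0}): {0}
'a' @ 1: {}  — state set empty
rest 'cccdd' ignored (set empty)
after full input: {}  (accept=5 not in)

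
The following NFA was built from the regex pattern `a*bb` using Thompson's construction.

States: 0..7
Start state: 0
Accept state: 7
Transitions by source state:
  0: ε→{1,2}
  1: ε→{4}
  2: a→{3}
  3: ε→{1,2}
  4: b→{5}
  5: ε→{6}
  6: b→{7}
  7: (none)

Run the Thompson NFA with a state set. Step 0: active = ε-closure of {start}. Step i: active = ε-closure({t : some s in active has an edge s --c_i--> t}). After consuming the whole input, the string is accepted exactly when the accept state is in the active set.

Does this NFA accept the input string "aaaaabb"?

S₀ = ε-closure({0}) = {0,1,2,4}
'a' @ 1: {1,2,3,4}
'a' @ 2: {1,2,3,4}
'a' @ 3: {1,2,3,4}
'a' @ 4: {1,2,3,4}
'a' @ 5: {1,2,3,4}
'b' @ 6: {5,6}
'b' @ 7: {7}  (accept∈set)
end set {7} — state 7 in

Answer: ACCEPT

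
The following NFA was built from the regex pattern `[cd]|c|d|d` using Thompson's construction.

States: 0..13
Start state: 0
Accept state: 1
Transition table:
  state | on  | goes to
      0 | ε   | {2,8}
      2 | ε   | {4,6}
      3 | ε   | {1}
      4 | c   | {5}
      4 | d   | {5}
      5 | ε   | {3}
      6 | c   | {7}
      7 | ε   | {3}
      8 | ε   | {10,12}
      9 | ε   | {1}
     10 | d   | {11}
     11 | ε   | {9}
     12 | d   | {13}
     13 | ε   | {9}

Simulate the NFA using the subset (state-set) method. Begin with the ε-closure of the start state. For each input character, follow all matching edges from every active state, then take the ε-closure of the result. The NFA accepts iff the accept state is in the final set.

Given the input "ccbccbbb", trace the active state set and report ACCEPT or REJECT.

initial (ε-close {0}): {0,2,4,6,8,10,12}
'c' @ 1: {1,3,5,7}  (accept∈set)
'c' @ 2: {}  — no active states
rest 'bccbbb' ignored (set empty)
after full input: {}  (accept=1 not in)

Answer: REJECT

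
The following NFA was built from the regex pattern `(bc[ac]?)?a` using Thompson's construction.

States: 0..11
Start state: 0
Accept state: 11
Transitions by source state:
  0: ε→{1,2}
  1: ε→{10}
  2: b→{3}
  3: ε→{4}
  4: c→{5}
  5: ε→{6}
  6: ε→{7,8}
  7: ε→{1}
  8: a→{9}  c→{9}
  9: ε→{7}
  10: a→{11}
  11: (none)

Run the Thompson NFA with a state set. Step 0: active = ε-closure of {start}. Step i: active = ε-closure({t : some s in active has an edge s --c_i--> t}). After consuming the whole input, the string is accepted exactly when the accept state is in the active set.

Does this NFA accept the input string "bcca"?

Answer: ACCEPT

Derivation:
initial (ε-close {0}): {0,1,2,10}
'b' @ 1: {3,4}
'c' @ 2: {1,5,6,7,8,10}
'c' @ 3: {1,7,9,10}
'a' @ 4: {11}  ✓accept
after full input: {11}  (accept=11 in)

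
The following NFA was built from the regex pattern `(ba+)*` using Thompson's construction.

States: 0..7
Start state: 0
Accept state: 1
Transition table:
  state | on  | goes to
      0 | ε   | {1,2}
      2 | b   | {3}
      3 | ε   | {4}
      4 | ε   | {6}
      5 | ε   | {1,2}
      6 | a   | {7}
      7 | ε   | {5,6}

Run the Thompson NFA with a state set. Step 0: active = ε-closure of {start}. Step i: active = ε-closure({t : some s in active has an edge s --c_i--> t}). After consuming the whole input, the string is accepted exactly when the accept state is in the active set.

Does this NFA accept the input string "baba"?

S₀ = ε-closure({0}) = {0,1,2}
'b' @ 1: {3,4,6}
'a' @ 2: {1,2,5,6,7}  (accept∈set)
'b' @ 3: {3,4,6}
'a' @ 4: {1,2,5,6,7}  (accept∈set)
final: {1,2,5,6,7}; accept 1 in set

Answer: ACCEPT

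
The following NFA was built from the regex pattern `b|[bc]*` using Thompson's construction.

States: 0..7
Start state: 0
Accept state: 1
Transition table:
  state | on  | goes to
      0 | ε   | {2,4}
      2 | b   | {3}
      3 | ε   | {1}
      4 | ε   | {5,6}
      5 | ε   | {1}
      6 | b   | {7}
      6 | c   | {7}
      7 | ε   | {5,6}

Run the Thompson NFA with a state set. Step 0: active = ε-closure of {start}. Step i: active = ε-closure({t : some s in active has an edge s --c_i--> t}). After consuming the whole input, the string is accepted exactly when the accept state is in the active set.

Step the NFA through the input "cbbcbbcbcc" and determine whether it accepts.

Answer: ACCEPT

Steps:
initial (ε-close {0}): {0,1,2,4,5,6}
'c' @ 1: {1,5,6,7}  (accept∈set)
'b' @ 2: {1,5,6,7}  (accept∈set)
'b' @ 3: {1,5,6,7}  (accept∈set)
'c' @ 4: {1,5,6,7}  (accept∈set)
'b' @ 5: {1,5,6,7}  (accept∈set)
'b' @ 6: {1,5,6,7}  (accept∈set)
'c' @ 7: {1,5,6,7}  (accept∈set)
'b' @ 8: {1,5,6,7}  (accept∈set)
'c' @ 9: {1,5,6,7}  (accept∈set)
'c' @ 10: {1,5,6,7}  (accept∈set)
end set {1,5,6,7} — state 1 in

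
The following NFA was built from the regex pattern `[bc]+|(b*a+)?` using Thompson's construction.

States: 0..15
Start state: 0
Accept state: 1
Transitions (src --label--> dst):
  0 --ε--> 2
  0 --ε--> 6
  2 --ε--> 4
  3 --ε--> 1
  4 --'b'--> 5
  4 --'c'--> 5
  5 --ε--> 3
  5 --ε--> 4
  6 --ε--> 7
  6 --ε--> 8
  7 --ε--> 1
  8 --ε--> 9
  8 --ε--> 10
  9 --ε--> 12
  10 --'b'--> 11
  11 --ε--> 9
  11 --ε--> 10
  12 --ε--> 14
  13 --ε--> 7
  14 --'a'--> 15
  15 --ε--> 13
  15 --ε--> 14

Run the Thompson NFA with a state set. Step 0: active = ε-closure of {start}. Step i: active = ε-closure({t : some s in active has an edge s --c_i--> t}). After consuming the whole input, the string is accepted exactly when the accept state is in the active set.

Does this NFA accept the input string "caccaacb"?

initial (ε-close {0}): {0,1,2,4,6,7,8,9,10,12,14}
'c' @ 1: {1,3,4,5}  [accepting]
'a' @ 2: {}  — dead — no transitions
rest 'ccaacb' ignored (set empty)
end set {} — state 1 not in

Answer: REJECT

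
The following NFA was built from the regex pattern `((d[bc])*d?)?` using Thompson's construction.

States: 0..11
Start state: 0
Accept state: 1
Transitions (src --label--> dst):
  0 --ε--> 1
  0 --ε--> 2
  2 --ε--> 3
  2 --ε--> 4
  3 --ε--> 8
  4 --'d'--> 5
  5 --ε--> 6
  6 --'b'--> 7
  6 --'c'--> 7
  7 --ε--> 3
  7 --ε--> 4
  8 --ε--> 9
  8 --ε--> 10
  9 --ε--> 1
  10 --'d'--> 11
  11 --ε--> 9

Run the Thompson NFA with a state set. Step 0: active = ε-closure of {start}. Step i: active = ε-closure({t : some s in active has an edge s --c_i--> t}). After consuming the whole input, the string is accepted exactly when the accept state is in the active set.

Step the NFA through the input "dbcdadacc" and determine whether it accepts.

Answer: REJECT

Derivation:
start: ε-closure({0}) = {0,1,2,3,4,8,9,10}
'd' @ 1: {1,5,6,9,11}  (accept∈set)
'b' @ 2: {1,3,4,7,8,9,10}  (accept∈set)
'c' @ 3: {}  — state set empty
rest 'dadacc' ignored (set empty)
after full input: {}  (accept=1 not in)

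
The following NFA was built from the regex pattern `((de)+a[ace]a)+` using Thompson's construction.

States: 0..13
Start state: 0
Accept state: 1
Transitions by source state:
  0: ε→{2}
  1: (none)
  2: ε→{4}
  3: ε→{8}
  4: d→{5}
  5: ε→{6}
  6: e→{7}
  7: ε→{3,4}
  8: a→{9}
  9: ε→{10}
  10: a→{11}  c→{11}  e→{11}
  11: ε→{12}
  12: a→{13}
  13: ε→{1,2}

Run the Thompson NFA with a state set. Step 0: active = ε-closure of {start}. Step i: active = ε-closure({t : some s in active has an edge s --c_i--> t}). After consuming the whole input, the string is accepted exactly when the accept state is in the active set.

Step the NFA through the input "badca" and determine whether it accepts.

start: ε-closure({0}) = {0,2,4}
'b' @ 1: {}  — state set empty
rest 'adca' ignored (set empty)
after full input: {}  (accept=1 not in)

Answer: REJECT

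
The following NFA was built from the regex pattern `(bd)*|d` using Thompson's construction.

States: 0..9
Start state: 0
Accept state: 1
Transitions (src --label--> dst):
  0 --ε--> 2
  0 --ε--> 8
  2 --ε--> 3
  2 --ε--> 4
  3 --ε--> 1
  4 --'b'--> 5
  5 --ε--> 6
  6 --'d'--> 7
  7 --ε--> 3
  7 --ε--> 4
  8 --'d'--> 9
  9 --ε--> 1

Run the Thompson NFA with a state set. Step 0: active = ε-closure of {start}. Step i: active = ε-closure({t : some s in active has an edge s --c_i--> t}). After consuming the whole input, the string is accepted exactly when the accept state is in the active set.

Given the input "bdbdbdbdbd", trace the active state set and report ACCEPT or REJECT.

Answer: ACCEPT

Trace:
start: ε-closure({0}) = {0,1,2,3,4,8}
'b' @ 1: {5,6}
'd' @ 2: {1,3,4,7}  (accept∈set)
'b' @ 3: {5,6}
'd' @ 4: {1,3,4,7}  (accept∈set)
'b' @ 5: {5,6}
'd' @ 6: {1,3,4,7}  (accept∈set)
'b' @ 7: {5,6}
'd' @ 8: {1,3,4,7}  (accept∈set)
'b' @ 9: {5,6}
'd' @ 10: {1,3,4,7}  (accept∈set)
end set {1,3,4,7} — state 1 in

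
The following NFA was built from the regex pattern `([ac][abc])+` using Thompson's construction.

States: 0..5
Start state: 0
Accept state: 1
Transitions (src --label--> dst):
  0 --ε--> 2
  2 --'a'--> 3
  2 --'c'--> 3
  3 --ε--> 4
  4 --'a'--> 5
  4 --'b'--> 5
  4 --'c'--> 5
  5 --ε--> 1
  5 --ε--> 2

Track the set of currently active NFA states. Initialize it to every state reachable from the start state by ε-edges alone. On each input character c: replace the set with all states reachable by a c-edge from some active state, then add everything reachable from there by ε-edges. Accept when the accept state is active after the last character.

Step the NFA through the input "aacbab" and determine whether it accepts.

start: ε-closure({0}) = {0,2}
'a' @ 1: {3,4}
'a' @ 2: {1,2,5}  ✓accept
'c' @ 3: {3,4}
'b' @ 4: {1,2,5}  ✓accept
'a' @ 5: {3,4}
'b' @ 6: {1,2,5}  ✓accept
after full input: {1,2,5}  (accept=1 in)

Answer: ACCEPT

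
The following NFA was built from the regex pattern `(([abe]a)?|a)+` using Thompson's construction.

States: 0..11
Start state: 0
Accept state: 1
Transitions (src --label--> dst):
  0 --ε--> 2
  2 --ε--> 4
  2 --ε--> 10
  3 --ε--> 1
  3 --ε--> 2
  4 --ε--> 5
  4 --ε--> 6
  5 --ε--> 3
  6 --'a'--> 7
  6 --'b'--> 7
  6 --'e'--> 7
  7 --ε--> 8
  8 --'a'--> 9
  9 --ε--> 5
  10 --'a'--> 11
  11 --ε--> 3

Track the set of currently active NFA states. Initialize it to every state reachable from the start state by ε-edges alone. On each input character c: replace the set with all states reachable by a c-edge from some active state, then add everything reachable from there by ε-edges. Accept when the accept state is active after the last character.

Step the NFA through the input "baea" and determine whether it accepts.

Answer: ACCEPT

Trace:
S₀ = ε-closure({0}) = {0,1,2,3,4,5,6,10}
'b' @ 1: {7,8}
'a' @ 2: {1,2,3,4,5,6,9,10}  ✓accept
'e' @ 3: {7,8}
'a' @ 4: {1,2,3,4,5,6,9,10}  ✓accept
after full input: {1,2,3,4,5,6,9,10}  (accept=1 in)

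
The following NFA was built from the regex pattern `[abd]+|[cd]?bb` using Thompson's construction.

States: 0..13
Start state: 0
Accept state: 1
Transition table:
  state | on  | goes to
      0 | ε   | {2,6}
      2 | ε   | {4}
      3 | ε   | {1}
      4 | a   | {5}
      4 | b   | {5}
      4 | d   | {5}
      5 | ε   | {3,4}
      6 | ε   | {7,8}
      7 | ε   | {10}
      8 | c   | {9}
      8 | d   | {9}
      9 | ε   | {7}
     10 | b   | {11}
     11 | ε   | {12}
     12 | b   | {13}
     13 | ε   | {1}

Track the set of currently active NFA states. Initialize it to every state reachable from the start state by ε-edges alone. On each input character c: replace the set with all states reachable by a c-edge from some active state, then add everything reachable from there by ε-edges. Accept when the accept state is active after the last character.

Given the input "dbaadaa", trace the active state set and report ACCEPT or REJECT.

Answer: ACCEPT

Steps:
S₀ = ε-closure({0}) = {0,2,4,6,7,8,10}
'd' @ 1: {1,3,4,5,7,9,10}  (accept∈set)
'b' @ 2: {1,3,4,5,11,12}  (accept∈set)
'a' @ 3: {1,3,4,5}  (accept∈set)
'a' @ 4: {1,3,4,5}  (accept∈set)
'd' @ 5: {1,3,4,5}  (accept∈set)
'a' @ 6: {1,3,4,5}  (accept∈set)
'a' @ 7: {1,3,4,5}  (accept∈set)
after full input: {1,3,4,5}  (accept=1 in)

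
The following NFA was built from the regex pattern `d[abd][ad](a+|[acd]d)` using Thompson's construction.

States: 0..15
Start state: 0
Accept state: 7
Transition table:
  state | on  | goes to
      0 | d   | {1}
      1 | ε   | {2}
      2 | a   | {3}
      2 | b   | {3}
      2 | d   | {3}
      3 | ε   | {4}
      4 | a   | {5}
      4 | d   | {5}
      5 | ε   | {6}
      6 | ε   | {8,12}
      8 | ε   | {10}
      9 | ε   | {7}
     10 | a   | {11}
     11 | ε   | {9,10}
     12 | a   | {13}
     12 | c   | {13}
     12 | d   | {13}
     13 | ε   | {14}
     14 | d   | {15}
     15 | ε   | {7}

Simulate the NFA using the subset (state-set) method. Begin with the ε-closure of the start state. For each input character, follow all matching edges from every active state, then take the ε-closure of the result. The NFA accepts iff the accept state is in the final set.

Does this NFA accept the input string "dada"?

Answer: ACCEPT

Derivation:
start: ε-closure({0}) = {0}
'd' @ 1: {1,2}
'a' @ 2: {3,4}
'd' @ 3: {5,6,8,10,12}
'a' @ 4: {7,9,10,11,13,14}  [accepting]
end set {7,9,10,11,13,14} — state 7 in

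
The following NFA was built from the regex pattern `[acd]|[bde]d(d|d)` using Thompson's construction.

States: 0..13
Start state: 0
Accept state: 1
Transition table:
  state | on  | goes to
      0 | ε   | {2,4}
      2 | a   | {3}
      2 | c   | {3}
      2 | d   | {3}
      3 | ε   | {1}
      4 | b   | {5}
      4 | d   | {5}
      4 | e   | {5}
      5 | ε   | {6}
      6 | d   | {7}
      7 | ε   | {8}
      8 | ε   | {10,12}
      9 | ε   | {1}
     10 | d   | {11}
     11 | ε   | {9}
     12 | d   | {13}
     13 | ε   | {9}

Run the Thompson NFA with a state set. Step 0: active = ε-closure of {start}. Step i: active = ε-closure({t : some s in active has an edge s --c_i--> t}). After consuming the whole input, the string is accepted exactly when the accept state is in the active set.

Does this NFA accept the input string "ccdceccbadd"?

Answer: REJECT

Trace:
initial (ε-close {0}): {0,2,4}
'c' @ 1: {1,3}  (accept∈set)
'c' @ 2: {}  — dead — no transitions
rest 'dceccbadd' ignored (set empty)
final: {}; accept 1 not in set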